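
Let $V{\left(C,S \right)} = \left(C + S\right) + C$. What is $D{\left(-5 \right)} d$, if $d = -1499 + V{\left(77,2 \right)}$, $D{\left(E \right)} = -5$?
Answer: $6715$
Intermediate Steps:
$V{\left(C,S \right)} = S + 2 C$
$d = -1343$ ($d = -1499 + \left(2 + 2 \cdot 77\right) = -1499 + \left(2 + 154\right) = -1499 + 156 = -1343$)
$D{\left(-5 \right)} d = \left(-5\right) \left(-1343\right) = 6715$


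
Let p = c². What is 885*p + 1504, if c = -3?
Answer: 9469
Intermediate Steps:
p = 9 (p = (-3)² = 9)
885*p + 1504 = 885*9 + 1504 = 7965 + 1504 = 9469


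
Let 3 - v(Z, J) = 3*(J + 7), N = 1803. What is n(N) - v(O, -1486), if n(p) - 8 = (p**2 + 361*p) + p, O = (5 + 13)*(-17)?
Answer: 3899063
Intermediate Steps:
O = -306 (O = 18*(-17) = -306)
n(p) = 8 + p**2 + 362*p (n(p) = 8 + ((p**2 + 361*p) + p) = 8 + (p**2 + 362*p) = 8 + p**2 + 362*p)
v(Z, J) = -18 - 3*J (v(Z, J) = 3 - 3*(J + 7) = 3 - 3*(7 + J) = 3 - (21 + 3*J) = 3 + (-21 - 3*J) = -18 - 3*J)
n(N) - v(O, -1486) = (8 + 1803**2 + 362*1803) - (-18 - 3*(-1486)) = (8 + 3250809 + 652686) - (-18 + 4458) = 3903503 - 1*4440 = 3903503 - 4440 = 3899063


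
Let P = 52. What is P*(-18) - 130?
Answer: -1066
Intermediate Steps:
P*(-18) - 130 = 52*(-18) - 130 = -936 - 130 = -1066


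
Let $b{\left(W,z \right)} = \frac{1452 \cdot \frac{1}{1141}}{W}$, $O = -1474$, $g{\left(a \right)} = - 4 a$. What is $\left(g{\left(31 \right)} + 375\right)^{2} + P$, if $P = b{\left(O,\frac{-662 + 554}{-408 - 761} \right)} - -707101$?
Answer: $\frac{58871987528}{76447} \approx 7.701 \cdot 10^{5}$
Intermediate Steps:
$b{\left(W,z \right)} = \frac{1452}{1141 W}$ ($b{\left(W,z \right)} = \frac{1452 \cdot \frac{1}{1141}}{W} = \frac{1452}{1141 W}$)
$P = \frac{54055750081}{76447}$ ($P = \frac{1452}{1141 \left(-1474\right)} - -707101 = \frac{1452}{1141} \left(- \frac{1}{1474}\right) + 707101 = - \frac{66}{76447} + 707101 = \frac{54055750081}{76447} \approx 7.071 \cdot 10^{5}$)
$\left(g{\left(31 \right)} + 375\right)^{2} + P = \left(\left(-4\right) 31 + 375\right)^{2} + \frac{54055750081}{76447} = \left(-124 + 375\right)^{2} + \frac{54055750081}{76447} = 251^{2} + \frac{54055750081}{76447} = 63001 + \frac{54055750081}{76447} = \frac{58871987528}{76447}$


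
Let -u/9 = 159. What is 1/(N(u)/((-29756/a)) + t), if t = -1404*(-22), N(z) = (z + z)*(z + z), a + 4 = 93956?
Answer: -7439/192161465640 ≈ -3.8712e-8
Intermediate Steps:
a = 93952 (a = -4 + 93956 = 93952)
u = -1431 (u = -9*159 = -1431)
N(z) = 4*z**2 (N(z) = (2*z)*(2*z) = 4*z**2)
t = 30888
1/(N(u)/((-29756/a)) + t) = 1/((4*(-1431)**2)/((-29756/93952)) + 30888) = 1/((4*2047761)/((-29756*1/93952)) + 30888) = 1/(8191044/(-7439/23488) + 30888) = 1/(8191044*(-23488/7439) + 30888) = 1/(-192391241472/7439 + 30888) = 1/(-192161465640/7439) = -7439/192161465640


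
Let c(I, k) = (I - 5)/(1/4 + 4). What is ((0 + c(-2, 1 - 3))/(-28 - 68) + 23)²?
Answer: 88190881/166464 ≈ 529.79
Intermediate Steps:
c(I, k) = -20/17 + 4*I/17 (c(I, k) = (-5 + I)/(¼ + 4) = (-5 + I)/(17/4) = (-5 + I)*(4/17) = -20/17 + 4*I/17)
((0 + c(-2, 1 - 3))/(-28 - 68) + 23)² = ((0 + (-20/17 + (4/17)*(-2)))/(-28 - 68) + 23)² = ((0 + (-20/17 - 8/17))/(-96) + 23)² = ((0 - 28/17)*(-1/96) + 23)² = (-28/17*(-1/96) + 23)² = (7/408 + 23)² = (9391/408)² = 88190881/166464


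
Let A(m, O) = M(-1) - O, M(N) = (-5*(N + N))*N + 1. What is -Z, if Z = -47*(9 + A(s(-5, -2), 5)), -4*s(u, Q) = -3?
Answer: -235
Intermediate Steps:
s(u, Q) = ¾ (s(u, Q) = -¼*(-3) = ¾)
M(N) = 1 - 10*N² (M(N) = (-10*N)*N + 1 = -10*N² + 1 = 1 - 10*N²)
A(m, O) = -9 - O (A(m, O) = (1 - 10*(-1)²) - O = (1 - 10*1) - O = (1 - 10) - O = -9 - O)
Z = 235 (Z = -47*(9 + (-9 - 1*5)) = -47*(9 + (-9 - 5)) = -47*(9 - 14) = -47*(-5) = 235)
-Z = -1*235 = -235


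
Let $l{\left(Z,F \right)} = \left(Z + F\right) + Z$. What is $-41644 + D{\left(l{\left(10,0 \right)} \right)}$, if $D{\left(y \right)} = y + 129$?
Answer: $-41495$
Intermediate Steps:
$l{\left(Z,F \right)} = F + 2 Z$ ($l{\left(Z,F \right)} = \left(F + Z\right) + Z = F + 2 Z$)
$D{\left(y \right)} = 129 + y$
$-41644 + D{\left(l{\left(10,0 \right)} \right)} = -41644 + \left(129 + \left(0 + 2 \cdot 10\right)\right) = -41644 + \left(129 + \left(0 + 20\right)\right) = -41644 + \left(129 + 20\right) = -41644 + 149 = -41495$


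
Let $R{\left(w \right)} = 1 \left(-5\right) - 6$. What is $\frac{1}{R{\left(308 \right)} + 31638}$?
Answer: $\frac{1}{31627} \approx 3.1619 \cdot 10^{-5}$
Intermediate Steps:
$R{\left(w \right)} = -11$ ($R{\left(w \right)} = -5 - 6 = -11$)
$\frac{1}{R{\left(308 \right)} + 31638} = \frac{1}{-11 + 31638} = \frac{1}{31627}$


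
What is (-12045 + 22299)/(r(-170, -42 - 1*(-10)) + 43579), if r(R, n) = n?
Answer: 10254/43547 ≈ 0.23547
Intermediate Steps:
(-12045 + 22299)/(r(-170, -42 - 1*(-10)) + 43579) = (-12045 + 22299)/((-42 - 1*(-10)) + 43579) = 10254/((-42 + 10) + 43579) = 10254/(-32 + 43579) = 10254/43547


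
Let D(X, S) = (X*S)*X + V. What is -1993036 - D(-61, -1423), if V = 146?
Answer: 3301801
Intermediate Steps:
D(X, S) = 146 + S*X**2 (D(X, S) = (X*S)*X + 146 = (S*X)*X + 146 = S*X**2 + 146 = 146 + S*X**2)
-1993036 - D(-61, -1423) = -1993036 - (146 - 1423*(-61)**2) = -1993036 - (146 - 1423*3721) = -1993036 - (146 - 5294983) = -1993036 - 1*(-5294837) = -1993036 + 5294837 = 3301801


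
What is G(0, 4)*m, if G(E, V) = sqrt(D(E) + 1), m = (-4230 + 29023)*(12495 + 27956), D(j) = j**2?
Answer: 1002901643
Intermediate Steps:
m = 1002901643 (m = 24793*40451 = 1002901643)
G(E, V) = sqrt(1 + E**2) (G(E, V) = sqrt(E**2 + 1) = sqrt(1 + E**2))
G(0, 4)*m = sqrt(1 + 0**2)*1002901643 = sqrt(1 + 0)*1002901643 = sqrt(1)*1002901643 = 1*1002901643 = 1002901643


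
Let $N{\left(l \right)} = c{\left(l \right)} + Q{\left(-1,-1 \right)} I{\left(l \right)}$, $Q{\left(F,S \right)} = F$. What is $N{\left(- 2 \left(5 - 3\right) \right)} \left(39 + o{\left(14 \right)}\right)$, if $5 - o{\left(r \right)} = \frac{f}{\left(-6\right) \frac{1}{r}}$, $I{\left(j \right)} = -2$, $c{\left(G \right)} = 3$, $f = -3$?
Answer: $185$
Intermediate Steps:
$o{\left(r \right)} = 5 - \frac{r}{2}$ ($o{\left(r \right)} = 5 - - \frac{3}{\left(-6\right) \frac{1}{r}} = 5 - - 3 \left(- \frac{r}{6}\right) = 5 - \frac{r}{2}$)
$N{\left(l \right)} = 5$ ($N{\left(l \right)} = 3 - -2 = 3 + 2 = 5$)
$N{\left(- 2 \left(5 - 3\right) \right)} \left(39 + o{\left(14 \right)}\right) = 5 \left(39 + \left(5 - 7\right)\right) = 5 \left(39 - 2\right) = 5 \cdot 37 = 185$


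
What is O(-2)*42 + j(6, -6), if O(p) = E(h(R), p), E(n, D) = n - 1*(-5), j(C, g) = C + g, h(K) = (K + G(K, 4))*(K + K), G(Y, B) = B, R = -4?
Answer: 210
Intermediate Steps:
h(K) = 2*K*(4 + K) (h(K) = (K + 4)*(K + K) = (4 + K)*(2*K) = 2*K*(4 + K))
E(n, D) = 5 + n (E(n, D) = n + 5 = 5 + n)
O(p) = 5 (O(p) = 5 + 2*(-4)*(4 - 4) = 5 + 2*(-4)*0 = 5 + 0 = 5)
O(-2)*42 + j(6, -6) = 5*42 + (6 - 6) = 210 + 0 = 210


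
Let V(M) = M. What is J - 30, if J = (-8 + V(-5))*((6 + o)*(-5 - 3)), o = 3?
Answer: 906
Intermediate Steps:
J = 936 (J = (-8 - 5)*((6 + 3)*(-5 - 3)) = -117*(-8) = -13*(-72) = 936)
J - 30 = 936 - 30 = 906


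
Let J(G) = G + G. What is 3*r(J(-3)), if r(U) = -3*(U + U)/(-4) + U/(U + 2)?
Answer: -45/2 ≈ -22.500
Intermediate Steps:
J(G) = 2*G
r(U) = 3*U/2 + U/(2 + U) (r(U) = -6*U*(-¼) + U/(2 + U) = 3*U/2 + U/(2 + U))
3*r(J(-3)) = 3*((2*(-3))*(8 + 3*(2*(-3)))/(2*(2 + 2*(-3)))) = 3*((½)*(-6)*(8 + 3*(-6))/(2 - 6)) = 3*((½)*(-6)*(8 - 18)/(-4)) = 3*((½)*(-6)*(-¼)*(-10)) = 3*(-15/2) = -45/2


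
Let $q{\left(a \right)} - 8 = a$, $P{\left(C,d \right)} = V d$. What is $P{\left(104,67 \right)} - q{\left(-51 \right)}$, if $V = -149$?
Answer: $-9940$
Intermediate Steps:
$P{\left(C,d \right)} = - 149 d$
$q{\left(a \right)} = 8 + a$
$P{\left(104,67 \right)} - q{\left(-51 \right)} = \left(-149\right) 67 - \left(8 - 51\right) = -9983 - -43 = -9983 + 43 = -9940$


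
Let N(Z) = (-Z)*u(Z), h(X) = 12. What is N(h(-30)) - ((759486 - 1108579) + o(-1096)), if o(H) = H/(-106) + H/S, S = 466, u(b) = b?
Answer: 4309072561/12349 ≈ 3.4894e+5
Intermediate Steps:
o(H) = -90*H/12349 (o(H) = H/(-106) + H/466 = H*(-1/106) + H*(1/466) = -H/106 + H/466 = -90*H/12349)
N(Z) = -Z**2 (N(Z) = (-Z)*Z = -Z**2)
N(h(-30)) - ((759486 - 1108579) + o(-1096)) = -1*12**2 - ((759486 - 1108579) - 90/12349*(-1096)) = -1*144 - (-349093 + 98640/12349) = -144 - 1*(-4310850817/12349) = -144 + 4310850817/12349 = 4309072561/12349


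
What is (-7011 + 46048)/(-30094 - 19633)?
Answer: -39037/49727 ≈ -0.78503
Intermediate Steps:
(-7011 + 46048)/(-30094 - 19633) = 39037/(-49727) = 39037*(-1/49727) = -39037/49727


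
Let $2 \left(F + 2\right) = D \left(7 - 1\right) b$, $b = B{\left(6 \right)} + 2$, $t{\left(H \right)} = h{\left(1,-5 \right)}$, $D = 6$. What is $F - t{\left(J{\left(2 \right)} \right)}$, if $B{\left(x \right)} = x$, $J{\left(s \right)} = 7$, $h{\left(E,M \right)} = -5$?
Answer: $147$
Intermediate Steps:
$t{\left(H \right)} = -5$
$b = 8$ ($b = 6 + 2 = 8$)
$F = 142$ ($F = -2 + \frac{6 \left(7 - 1\right) 8}{2} = -2 + \frac{6 \cdot 6 \cdot 8}{2} = -2 + \frac{36 \cdot 8}{2} = -2 + \frac{1}{2} \cdot 288 = -2 + 144 = 142$)
$F - t{\left(J{\left(2 \right)} \right)} = 142 - -5 = 142 + 5 = 147$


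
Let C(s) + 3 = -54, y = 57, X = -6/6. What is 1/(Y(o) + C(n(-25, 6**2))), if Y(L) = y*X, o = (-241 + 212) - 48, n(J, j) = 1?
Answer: -1/114 ≈ -0.0087719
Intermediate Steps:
X = -1 (X = -6*1/6 = -1)
C(s) = -57 (C(s) = -3 - 54 = -57)
o = -77 (o = -29 - 48 = -77)
Y(L) = -57 (Y(L) = 57*(-1) = -57)
1/(Y(o) + C(n(-25, 6**2))) = 1/(-57 - 57) = 1/(-114) = -1/114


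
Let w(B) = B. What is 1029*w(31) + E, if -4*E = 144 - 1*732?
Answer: 32046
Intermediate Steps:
E = 147 (E = -(144 - 1*732)/4 = -(144 - 732)/4 = -¼*(-588) = 147)
1029*w(31) + E = 1029*31 + 147 = 31899 + 147 = 32046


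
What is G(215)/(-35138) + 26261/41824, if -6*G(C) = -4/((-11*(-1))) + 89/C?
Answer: 3273488860619/5213447548320 ≈ 0.62789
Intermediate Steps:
G(C) = 2/33 - 89/(6*C) (G(C) = -(-4/((-11*(-1))) + 89/C)/6 = -(-4/11 + 89/C)/6 = 2/33 - 89/(6*C))
G(215)/(-35138) + 26261/41824 = ((1/66)*(-979 + 4*215)/215)/(-35138) + 26261/41824 = ((1/66)*(1/215)*(-979 + 860))*(-1/35138) + 26261*(1/41824) = ((1/66)*(1/215)*(-119))*(-1/35138) + 26261/41824 = -119/14190*(-1/35138) + 26261/41824 = 119/498608220 + 26261/41824 = 3273488860619/5213447548320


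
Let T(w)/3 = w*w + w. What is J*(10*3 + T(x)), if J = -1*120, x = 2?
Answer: -5760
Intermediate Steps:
J = -120
T(w) = 3*w + 3*w² (T(w) = 3*(w*w + w) = 3*(w² + w) = 3*(w + w²) = 3*w + 3*w²)
J*(10*3 + T(x)) = -120*(10*3 + 3*2*(1 + 2)) = -120*(30 + 3*2*3) = -120*(30 + 18) = -120*48 = -5760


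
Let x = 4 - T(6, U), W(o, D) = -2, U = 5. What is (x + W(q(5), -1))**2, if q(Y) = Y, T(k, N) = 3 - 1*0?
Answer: 1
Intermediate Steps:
T(k, N) = 3 (T(k, N) = 3 + 0 = 3)
x = 1 (x = 4 - 1*3 = 4 - 3 = 1)
(x + W(q(5), -1))**2 = (1 - 2)**2 = (-1)**2 = 1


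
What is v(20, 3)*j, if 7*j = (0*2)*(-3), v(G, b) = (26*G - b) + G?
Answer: 0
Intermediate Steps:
v(G, b) = -b + 27*G (v(G, b) = (-b + 26*G) + G = -b + 27*G)
j = 0 (j = ((0*2)*(-3))/7 = (0*(-3))/7 = (⅐)*0 = 0)
v(20, 3)*j = (-1*3 + 27*20)*0 = (-3 + 540)*0 = 537*0 = 0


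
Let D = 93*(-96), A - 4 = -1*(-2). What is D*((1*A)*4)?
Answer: -214272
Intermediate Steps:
A = 6 (A = 4 - 1*(-2) = 4 + 2 = 6)
D = -8928
D*((1*A)*4) = -8928*1*6*4 = -53568*4 = -8928*24 = -214272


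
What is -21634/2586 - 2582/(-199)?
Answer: 1185943/257307 ≈ 4.6091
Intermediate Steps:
-21634/2586 - 2582/(-199) = -21634*1/2586 - 2582*(-1/199) = -10817/1293 + 2582/199 = 1185943/257307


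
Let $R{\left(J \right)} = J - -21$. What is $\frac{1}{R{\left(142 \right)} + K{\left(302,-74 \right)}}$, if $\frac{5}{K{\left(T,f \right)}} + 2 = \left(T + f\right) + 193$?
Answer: $\frac{419}{68302} \approx 0.0061345$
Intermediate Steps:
$R{\left(J \right)} = 21 + J$ ($R{\left(J \right)} = J + 21 = 21 + J$)
$K{\left(T,f \right)} = \frac{5}{191 + T + f}$ ($K{\left(T,f \right)} = \frac{5}{-2 + \left(\left(T + f\right) + 193\right)} = \frac{5}{-2 + \left(193 + T + f\right)} = \frac{5}{191 + T + f}$)
$\frac{1}{R{\left(142 \right)} + K{\left(302,-74 \right)}} = \frac{1}{\left(21 + 142\right) + \frac{5}{191 + 302 - 74}} = \frac{1}{163 + \frac{5}{419}} = \frac{1}{\frac{68302}{419}} = \frac{419}{68302}$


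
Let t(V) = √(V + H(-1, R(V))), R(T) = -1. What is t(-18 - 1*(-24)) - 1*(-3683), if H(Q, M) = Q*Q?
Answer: 3683 + √7 ≈ 3685.6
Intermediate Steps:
H(Q, M) = Q²
t(V) = √(1 + V) (t(V) = √(V + (-1)²) = √(V + 1) = √(1 + V))
t(-18 - 1*(-24)) - 1*(-3683) = √(1 + (-18 - 1*(-24))) - 1*(-3683) = √(1 + (-18 + 24)) + 3683 = √(1 + 6) + 3683 = √7 + 3683 = 3683 + √7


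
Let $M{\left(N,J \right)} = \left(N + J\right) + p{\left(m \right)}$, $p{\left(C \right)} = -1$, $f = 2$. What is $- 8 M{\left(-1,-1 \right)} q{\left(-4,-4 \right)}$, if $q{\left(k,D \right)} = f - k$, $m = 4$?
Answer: $144$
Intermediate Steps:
$M{\left(N,J \right)} = -1 + J + N$ ($M{\left(N,J \right)} = \left(N + J\right) - 1 = \left(J + N\right) - 1 = -1 + J + N$)
$q{\left(k,D \right)} = 2 - k$
$- 8 M{\left(-1,-1 \right)} q{\left(-4,-4 \right)} = - 8 \left(-1 - 1 - 1\right) \left(2 - -4\right) = \left(-8\right) \left(-3\right) \left(2 + 4\right) = 24 \cdot 6 = 144$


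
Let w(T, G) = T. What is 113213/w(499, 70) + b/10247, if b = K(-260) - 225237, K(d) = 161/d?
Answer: 272402010141/1329445780 ≈ 204.90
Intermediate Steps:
b = -58561781/260 (b = 161/(-260) - 225237 = 161*(-1/260) - 225237 = -161/260 - 225237 = -58561781/260 ≈ -2.2524e+5)
113213/w(499, 70) + b/10247 = 113213/499 - 58561781/260/10247 = 113213*(1/499) - 58561781/260*1/10247 = 113213/499 - 58561781/2664220 = 272402010141/1329445780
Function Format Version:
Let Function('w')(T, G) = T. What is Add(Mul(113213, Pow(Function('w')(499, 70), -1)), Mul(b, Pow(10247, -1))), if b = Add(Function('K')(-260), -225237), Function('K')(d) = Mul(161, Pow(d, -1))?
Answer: Rational(272402010141, 1329445780) ≈ 204.90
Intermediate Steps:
b = Rational(-58561781, 260) (b = Add(Mul(161, Pow(-260, -1)), -225237) = Add(Mul(161, Rational(-1, 260)), -225237) = Add(Rational(-161, 260), -225237) = Rational(-58561781, 260) ≈ -2.2524e+5)
Add(Mul(113213, Pow(Function('w')(499, 70), -1)), Mul(b, Pow(10247, -1))) = Add(Mul(113213, Pow(499, -1)), Mul(Rational(-58561781, 260), Pow(10247, -1))) = Add(Mul(113213, Rational(1, 499)), Mul(Rational(-58561781, 260), Rational(1, 10247))) = Add(Rational(113213, 499), Rational(-58561781, 2664220)) = Rational(272402010141, 1329445780)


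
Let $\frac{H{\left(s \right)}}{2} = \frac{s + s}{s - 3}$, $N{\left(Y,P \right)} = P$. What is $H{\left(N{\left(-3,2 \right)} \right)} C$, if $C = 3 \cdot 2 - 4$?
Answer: $-16$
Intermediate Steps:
$C = 2$ ($C = 6 - 4 = 2$)
$H{\left(s \right)} = \frac{4 s}{-3 + s}$ ($H{\left(s \right)} = 2 \frac{s + s}{s - 3} = 2 \frac{2 s}{-3 + s} = \frac{4 s}{-3 + s}$)
$H{\left(N{\left(-3,2 \right)} \right)} C = 4 \cdot 2 \frac{1}{-3 + 2} \cdot 2 = 4 \cdot 2 \frac{1}{-1} \cdot 2 = 4 \cdot 2 \left(-1\right) 2 = \left(-8\right) 2 = -16$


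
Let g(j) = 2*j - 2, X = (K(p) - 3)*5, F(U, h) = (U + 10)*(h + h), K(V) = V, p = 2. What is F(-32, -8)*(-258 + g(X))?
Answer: -95040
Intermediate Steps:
F(U, h) = 2*h*(10 + U) (F(U, h) = (10 + U)*(2*h) = 2*h*(10 + U))
X = -5 (X = (2 - 3)*5 = -1*5 = -5)
g(j) = -2 + 2*j
F(-32, -8)*(-258 + g(X)) = (2*(-8)*(10 - 32))*(-258 + (-2 + 2*(-5))) = (2*(-8)*(-22))*(-258 + (-2 - 10)) = 352*(-258 - 12) = 352*(-270) = -95040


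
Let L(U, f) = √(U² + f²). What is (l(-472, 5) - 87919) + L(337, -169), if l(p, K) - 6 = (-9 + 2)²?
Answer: -87864 + √142130 ≈ -87487.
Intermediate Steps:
l(p, K) = 55 (l(p, K) = 6 + (-9 + 2)² = 6 + (-7)² = 6 + 49 = 55)
(l(-472, 5) - 87919) + L(337, -169) = (55 - 87919) + √(337² + (-169)²) = -87864 + √(113569 + 28561) = -87864 + √142130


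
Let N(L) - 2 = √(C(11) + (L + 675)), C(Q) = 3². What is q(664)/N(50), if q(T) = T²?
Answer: -440896/365 + 220448*√734/365 ≈ 15155.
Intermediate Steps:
C(Q) = 9
N(L) = 2 + √(684 + L) (N(L) = 2 + √(9 + (L + 675)) = 2 + √(9 + (675 + L)) = 2 + √(684 + L))
q(664)/N(50) = 664²/(2 + √(684 + 50)) = 440896/(2 + √734)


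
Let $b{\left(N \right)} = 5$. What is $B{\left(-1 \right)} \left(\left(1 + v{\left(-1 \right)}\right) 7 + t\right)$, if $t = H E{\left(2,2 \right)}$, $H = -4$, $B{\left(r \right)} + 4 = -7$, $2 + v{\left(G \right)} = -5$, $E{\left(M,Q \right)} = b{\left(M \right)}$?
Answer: $682$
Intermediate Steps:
$E{\left(M,Q \right)} = 5$
$v{\left(G \right)} = -7$ ($v{\left(G \right)} = -2 - 5 = -7$)
$B{\left(r \right)} = -11$ ($B{\left(r \right)} = -4 - 7 = -11$)
$t = -20$ ($t = \left(-4\right) 5 = -20$)
$B{\left(-1 \right)} \left(\left(1 + v{\left(-1 \right)}\right) 7 + t\right) = - 11 \left(\left(1 - 7\right) 7 - 20\right) = - 11 \left(\left(-6\right) 7 - 20\right) = - 11 \left(-42 - 20\right) = \left(-11\right) \left(-62\right) = 682$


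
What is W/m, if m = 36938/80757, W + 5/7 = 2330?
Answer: 1316742885/258566 ≈ 5092.5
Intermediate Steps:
W = 16305/7 (W = -5/7 + 2330 = 16305/7 ≈ 2329.3)
m = 36938/80757 (m = 36938*(1/80757) = 36938/80757 ≈ 0.45740)
W/m = 16305/(7*(36938/80757)) = (16305/7)*(80757/36938) = 1316742885/258566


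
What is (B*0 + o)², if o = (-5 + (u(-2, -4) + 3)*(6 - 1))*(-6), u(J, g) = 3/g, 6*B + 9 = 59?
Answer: 5625/4 ≈ 1406.3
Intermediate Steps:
B = 25/3 (B = -3/2 + (⅙)*59 = -3/2 + 59/6 = 25/3 ≈ 8.3333)
o = -75/2 (o = (-5 + (3/(-4) + 3)*(6 - 1))*(-6) = (-5 + (3*(-¼) + 3)*5)*(-6) = (-5 + (-¾ + 3)*5)*(-6) = (-5 + (9/4)*5)*(-6) = (-5 + 45/4)*(-6) = (25/4)*(-6) = -75/2 ≈ -37.500)
(B*0 + o)² = ((25/3)*0 - 75/2)² = (0 - 75/2)² = (-75/2)² = 5625/4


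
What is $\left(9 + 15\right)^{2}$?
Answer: $576$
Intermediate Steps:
$\left(9 + 15\right)^{2} = 24^{2} = 576$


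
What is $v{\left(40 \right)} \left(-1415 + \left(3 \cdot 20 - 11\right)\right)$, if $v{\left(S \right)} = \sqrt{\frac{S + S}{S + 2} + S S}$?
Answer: $- \frac{79228 \sqrt{210}}{21} \approx -54673.0$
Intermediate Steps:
$v{\left(S \right)} = \sqrt{S^{2} + \frac{2 S}{2 + S}}$ ($v{\left(S \right)} = \sqrt{\frac{2 S}{2 + S} + S^{2}} = \sqrt{S^{2} + \frac{2 S}{2 + S}}$)
$v{\left(40 \right)} \left(-1415 + \left(3 \cdot 20 - 11\right)\right) = \sqrt{\frac{40 \left(2 + 40 \left(2 + 40\right)\right)}{2 + 40}} \left(-1415 + \left(3 \cdot 20 - 11\right)\right) = \sqrt{\frac{40 \left(2 + 40 \cdot 42\right)}{42}} \left(-1415 + \left(60 - 11\right)\right) = \sqrt{40 \cdot \frac{1}{42} \left(2 + 1680\right)} \left(-1415 + 49\right) = \sqrt{40 \cdot \frac{1}{42} \cdot 1682} \left(-1366\right) = \sqrt{\frac{33640}{21}} \left(-1366\right) = \frac{58 \sqrt{210}}{21} \left(-1366\right) = - \frac{79228 \sqrt{210}}{21}$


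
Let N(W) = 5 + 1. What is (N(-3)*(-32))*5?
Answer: -960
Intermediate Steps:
N(W) = 6
(N(-3)*(-32))*5 = (6*(-32))*5 = -192*5 = -960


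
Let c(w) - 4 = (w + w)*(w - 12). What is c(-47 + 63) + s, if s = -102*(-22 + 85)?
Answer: -6294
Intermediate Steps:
s = -6426 (s = -102*63 = -6426)
c(w) = 4 + 2*w*(-12 + w) (c(w) = 4 + (w + w)*(w - 12) = 4 + (2*w)*(-12 + w) = 4 + 2*w*(-12 + w))
c(-47 + 63) + s = (4 - 24*(-47 + 63) + 2*(-47 + 63)²) - 6426 = (4 - 24*16 + 2*16²) - 6426 = (4 - 384 + 2*256) - 6426 = (4 - 384 + 512) - 6426 = 132 - 6426 = -6294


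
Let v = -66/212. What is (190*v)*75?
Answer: -235125/53 ≈ -4436.3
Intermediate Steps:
v = -33/106 (v = -66*1/212 = -33/106 ≈ -0.31132)
(190*v)*75 = (190*(-33/106))*75 = -3135/53*75 = -235125/53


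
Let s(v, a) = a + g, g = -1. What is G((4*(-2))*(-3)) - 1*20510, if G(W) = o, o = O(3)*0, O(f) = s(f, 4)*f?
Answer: -20510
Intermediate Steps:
s(v, a) = -1 + a (s(v, a) = a - 1 = -1 + a)
O(f) = 3*f (O(f) = (-1 + 4)*f = 3*f)
o = 0 (o = (3*3)*0 = 9*0 = 0)
G(W) = 0
G((4*(-2))*(-3)) - 1*20510 = 0 - 1*20510 = 0 - 20510 = -20510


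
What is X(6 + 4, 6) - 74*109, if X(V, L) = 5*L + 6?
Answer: -8030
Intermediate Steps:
X(V, L) = 6 + 5*L
X(6 + 4, 6) - 74*109 = (6 + 5*6) - 74*109 = (6 + 30) - 8066 = 36 - 8066 = -8030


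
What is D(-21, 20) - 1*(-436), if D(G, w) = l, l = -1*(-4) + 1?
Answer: 441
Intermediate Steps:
l = 5 (l = 4 + 1 = 5)
D(G, w) = 5
D(-21, 20) - 1*(-436) = 5 - 1*(-436) = 5 + 436 = 441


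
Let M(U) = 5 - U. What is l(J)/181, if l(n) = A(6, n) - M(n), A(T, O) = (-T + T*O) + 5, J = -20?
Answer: -146/181 ≈ -0.80663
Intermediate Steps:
A(T, O) = 5 - T + O*T (A(T, O) = (-T + O*T) + 5 = 5 - T + O*T)
l(n) = -6 + 7*n (l(n) = (5 - 1*6 + n*6) - (5 - n) = (5 - 6 + 6*n) + (-5 + n) = (-1 + 6*n) + (-5 + n) = -6 + 7*n)
l(J)/181 = (-6 + 7*(-20))/181 = (-6 - 140)*(1/181) = -146*1/181 = -146/181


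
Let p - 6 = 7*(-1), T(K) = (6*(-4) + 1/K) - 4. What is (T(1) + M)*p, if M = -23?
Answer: 50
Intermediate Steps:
T(K) = -28 + 1/K (T(K) = (-24 + 1/K) - 4 = -28 + 1/K)
p = -1 (p = 6 + 7*(-1) = 6 - 7 = -1)
(T(1) + M)*p = ((-28 + 1/1) - 23)*(-1) = ((-28 + 1) - 23)*(-1) = (-27 - 23)*(-1) = -50*(-1) = 50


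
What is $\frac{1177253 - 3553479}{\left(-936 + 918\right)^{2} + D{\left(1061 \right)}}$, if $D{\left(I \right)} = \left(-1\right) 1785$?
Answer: $\frac{2376226}{1461} \approx 1626.4$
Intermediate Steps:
$D{\left(I \right)} = -1785$
$\frac{1177253 - 3553479}{\left(-936 + 918\right)^{2} + D{\left(1061 \right)}} = \frac{1177253 - 3553479}{\left(-936 + 918\right)^{2} - 1785} = - \frac{2376226}{\left(-18\right)^{2} - 1785} = - \frac{2376226}{324 - 1785} = - \frac{2376226}{-1461} = \left(-2376226\right) \left(- \frac{1}{1461}\right) = \frac{2376226}{1461}$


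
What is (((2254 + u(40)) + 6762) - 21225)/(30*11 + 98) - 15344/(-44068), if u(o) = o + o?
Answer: -131983385/4715276 ≈ -27.991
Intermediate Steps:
u(o) = 2*o
(((2254 + u(40)) + 6762) - 21225)/(30*11 + 98) - 15344/(-44068) = (((2254 + 2*40) + 6762) - 21225)/(30*11 + 98) - 15344/(-44068) = (((2254 + 80) + 6762) - 21225)/(330 + 98) - 15344*(-1/44068) = ((2334 + 6762) - 21225)/428 + 3836/11017 = (9096 - 21225)*(1/428) + 3836/11017 = -12129*1/428 + 3836/11017 = -12129/428 + 3836/11017 = -131983385/4715276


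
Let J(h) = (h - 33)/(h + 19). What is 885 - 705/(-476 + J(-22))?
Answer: 1217220/1373 ≈ 886.54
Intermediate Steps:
J(h) = (-33 + h)/(19 + h)
885 - 705/(-476 + J(-22)) = 885 - 705/(-476 + (-33 - 22)/(19 - 22)) = 885 - 705/(-476 - 55/(-3)) = 885 - 705/(-476 - 1/3*(-55)) = 885 - 705/(-476 + 55/3) = 885 - 705/(-1373/3) = 885 - 3/1373*(-705) = 885 + 2115/1373 = 1217220/1373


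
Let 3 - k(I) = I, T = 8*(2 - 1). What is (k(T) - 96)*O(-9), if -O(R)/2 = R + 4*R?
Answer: -9090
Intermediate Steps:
T = 8 (T = 8*1 = 8)
k(I) = 3 - I
O(R) = -10*R (O(R) = -2*(R + 4*R) = -10*R)
(k(T) - 96)*O(-9) = ((3 - 1*8) - 96)*(-10*(-9)) = ((3 - 8) - 96)*90 = (-5 - 96)*90 = -101*90 = -9090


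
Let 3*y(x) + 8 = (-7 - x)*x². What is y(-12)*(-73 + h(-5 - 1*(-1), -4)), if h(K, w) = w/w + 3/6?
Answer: -50908/3 ≈ -16969.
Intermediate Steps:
h(K, w) = 3/2 (h(K, w) = 1 + 3*(⅙) = 1 + ½ = 3/2)
y(x) = -8/3 + x²*(-7 - x)/3 (y(x) = -8/3 + ((-7 - x)*x²)/3 = -8/3 + (x²*(-7 - x))/3 = -8/3 + x²*(-7 - x)/3)
y(-12)*(-73 + h(-5 - 1*(-1), -4)) = (-8/3 - 7/3*(-12)² - ⅓*(-12)³)*(-73 + 3/2) = (-8/3 - 7/3*144 - ⅓*(-1728))*(-143/2) = (-8/3 - 336 + 576)*(-143/2) = (712/3)*(-143/2) = -50908/3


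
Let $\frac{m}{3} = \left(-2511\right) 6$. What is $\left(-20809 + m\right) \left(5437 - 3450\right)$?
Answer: $-131155909$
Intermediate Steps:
$m = -45198$ ($m = 3 \left(\left(-2511\right) 6\right) = 3 \left(-15066\right) = -45198$)
$\left(-20809 + m\right) \left(5437 - 3450\right) = \left(-20809 - 45198\right) \left(5437 - 3450\right) = \left(-66007\right) 1987 = -131155909$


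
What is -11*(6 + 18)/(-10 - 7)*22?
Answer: 5808/17 ≈ 341.65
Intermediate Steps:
-11*(6 + 18)/(-10 - 7)*22 = -264/(-17)*22 = -264*(-1)/17*22 = -11*(-24/17)*22 = (264/17)*22 = 5808/17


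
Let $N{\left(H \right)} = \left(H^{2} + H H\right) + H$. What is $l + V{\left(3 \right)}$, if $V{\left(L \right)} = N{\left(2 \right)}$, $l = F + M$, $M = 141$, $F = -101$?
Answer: $50$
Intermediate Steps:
$l = 40$ ($l = -101 + 141 = 40$)
$N{\left(H \right)} = H + 2 H^{2}$ ($N{\left(H \right)} = \left(H^{2} + H^{2}\right) + H = 2 H^{2} + H = H + 2 H^{2}$)
$V{\left(L \right)} = 10$ ($V{\left(L \right)} = 2 \left(1 + 2 \cdot 2\right) = 2 \left(1 + 4\right) = 2 \cdot 5 = 10$)
$l + V{\left(3 \right)} = 40 + 10 = 50$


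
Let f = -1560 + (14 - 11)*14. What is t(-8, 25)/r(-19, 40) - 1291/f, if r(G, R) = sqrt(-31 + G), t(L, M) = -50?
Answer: 1291/1518 + 5*I*sqrt(2) ≈ 0.85046 + 7.0711*I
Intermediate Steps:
f = -1518 (f = -1560 + 3*14 = -1560 + 42 = -1518)
t(-8, 25)/r(-19, 40) - 1291/f = -50/sqrt(-31 - 19) - 1291/(-1518) = -50*(-I*sqrt(2)/10) - 1291*(-1/1518) = -50*(-I*sqrt(2)/10) + 1291/1518 = -(-5)*I*sqrt(2) + 1291/1518 = 5*I*sqrt(2) + 1291/1518 = 1291/1518 + 5*I*sqrt(2)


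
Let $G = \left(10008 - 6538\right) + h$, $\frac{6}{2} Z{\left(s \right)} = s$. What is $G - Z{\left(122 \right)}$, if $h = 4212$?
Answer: $\frac{22924}{3} \approx 7641.3$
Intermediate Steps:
$Z{\left(s \right)} = \frac{s}{3}$
$G = 7682$ ($G = \left(10008 - 6538\right) + 4212 = 3470 + 4212 = 7682$)
$G - Z{\left(122 \right)} = 7682 - \frac{1}{3} \cdot 122 = 7682 - \frac{122}{3} = \frac{22924}{3}$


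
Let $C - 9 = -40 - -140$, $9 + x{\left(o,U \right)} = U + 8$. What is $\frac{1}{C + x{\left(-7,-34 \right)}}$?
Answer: $\frac{1}{74} \approx 0.013514$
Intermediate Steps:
$x{\left(o,U \right)} = -1 + U$ ($x{\left(o,U \right)} = -9 + \left(U + 8\right) = -9 + \left(8 + U\right) = -1 + U$)
$C = 109$ ($C = 9 - -100 = 9 + \left(-40 + 140\right) = 9 + 100 = 109$)
$\frac{1}{C + x{\left(-7,-34 \right)}} = \frac{1}{109 - 35} = \frac{1}{74}$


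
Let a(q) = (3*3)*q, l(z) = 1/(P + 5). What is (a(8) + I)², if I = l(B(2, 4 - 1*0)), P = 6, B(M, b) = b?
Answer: 628849/121 ≈ 5197.1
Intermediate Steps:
l(z) = 1/11 (l(z) = 1/(6 + 5) = 1/11)
I = 1/11 ≈ 0.090909
a(q) = 9*q
(a(8) + I)² = (9*8 + 1/11)² = (72 + 1/11)² = (793/11)² = 628849/121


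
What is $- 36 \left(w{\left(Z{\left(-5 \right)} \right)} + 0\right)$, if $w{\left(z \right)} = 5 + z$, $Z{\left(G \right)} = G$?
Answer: $0$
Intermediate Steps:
$- 36 \left(w{\left(Z{\left(-5 \right)} \right)} + 0\right) = - 36 \left(\left(5 - 5\right) + 0\right) = - 36 \left(0 + 0\right) = \left(-36\right) 0 = 0$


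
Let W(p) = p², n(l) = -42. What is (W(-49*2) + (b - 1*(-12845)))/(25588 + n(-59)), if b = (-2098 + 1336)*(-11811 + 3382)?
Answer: 6445347/25546 ≈ 252.30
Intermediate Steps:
b = 6422898 (b = -762*(-8429) = 6422898)
(W(-49*2) + (b - 1*(-12845)))/(25588 + n(-59)) = ((-49*2)² + (6422898 - 1*(-12845)))/(25588 - 42) = ((-98)² + (6422898 + 12845))/25546 = (9604 + 6435743)*(1/25546) = 6445347*(1/25546) = 6445347/25546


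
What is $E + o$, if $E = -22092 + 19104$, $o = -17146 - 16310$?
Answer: $-36444$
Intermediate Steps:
$o = -33456$
$E = -2988$
$E + o = -2988 - 33456 = -36444$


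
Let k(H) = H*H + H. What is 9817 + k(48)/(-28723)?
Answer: 281971339/28723 ≈ 9816.9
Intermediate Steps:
k(H) = H + H² (k(H) = H² + H = H + H²)
9817 + k(48)/(-28723) = 9817 + (48*(1 + 48))/(-28723) = 9817 + (48*49)*(-1/28723) = 9817 + 2352*(-1/28723) = 9817 - 2352/28723 = 281971339/28723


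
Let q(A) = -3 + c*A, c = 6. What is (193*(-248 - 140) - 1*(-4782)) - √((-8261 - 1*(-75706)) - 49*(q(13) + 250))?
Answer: -70102 - 8*√805 ≈ -70329.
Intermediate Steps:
q(A) = -3 + 6*A
(193*(-248 - 140) - 1*(-4782)) - √((-8261 - 1*(-75706)) - 49*(q(13) + 250)) = (193*(-248 - 140) - 1*(-4782)) - √((-8261 - 1*(-75706)) - 49*((-3 + 6*13) + 250)) = (193*(-388) + 4782) - √((-8261 + 75706) - 49*((-3 + 78) + 250)) = (-74884 + 4782) - √(67445 - 49*(75 + 250)) = -70102 - √(67445 - 49*325) = -70102 - √(67445 - 15925) = -70102 - √51520 = -70102 - 8*√805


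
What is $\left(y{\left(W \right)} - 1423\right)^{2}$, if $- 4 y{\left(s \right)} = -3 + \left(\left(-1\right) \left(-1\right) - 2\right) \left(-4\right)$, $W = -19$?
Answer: $\frac{32410249}{16} \approx 2.0256 \cdot 10^{6}$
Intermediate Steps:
$y{\left(s \right)} = - \frac{1}{4}$ ($y{\left(s \right)} = - \frac{-3 + \left(\left(-1\right) \left(-1\right) - 2\right) \left(-4\right)}{4} = - \frac{-3 + \left(1 - 2\right) \left(-4\right)}{4} = - \frac{-3 - -4}{4} = - \frac{-3 + 4}{4} = \left(- \frac{1}{4}\right) 1 = - \frac{1}{4}$)
$\left(y{\left(W \right)} - 1423\right)^{2} = \left(- \frac{1}{4} - 1423\right)^{2} = \left(- \frac{5693}{4}\right)^{2} = \frac{32410249}{16}$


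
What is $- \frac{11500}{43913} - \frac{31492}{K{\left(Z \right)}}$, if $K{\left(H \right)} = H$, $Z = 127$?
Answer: $- \frac{1384368696}{5576951} \approx -248.23$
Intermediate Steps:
$- \frac{11500}{43913} - \frac{31492}{K{\left(Z \right)}} = - \frac{11500}{43913} - \frac{31492}{127} = - \frac{1384368696}{5576951}$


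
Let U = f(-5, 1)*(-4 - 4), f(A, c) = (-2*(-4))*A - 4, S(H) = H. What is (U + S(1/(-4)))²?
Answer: 1979649/16 ≈ 1.2373e+5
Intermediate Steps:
f(A, c) = -4 + 8*A (f(A, c) = 8*A - 4 = -4 + 8*A)
U = 352 (U = (-4 + 8*(-5))*(-4 - 4) = (-4 - 40)*(-8) = -44*(-8) = 352)
(U + S(1/(-4)))² = (352 + 1/(-4))² = (352 + 1*(-¼))² = (352 - ¼)² = (1407/4)² = 1979649/16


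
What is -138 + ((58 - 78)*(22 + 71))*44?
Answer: -81978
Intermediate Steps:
-138 + ((58 - 78)*(22 + 71))*44 = -138 - 20*93*44 = -138 - 1860*44 = -138 - 81840 = -81978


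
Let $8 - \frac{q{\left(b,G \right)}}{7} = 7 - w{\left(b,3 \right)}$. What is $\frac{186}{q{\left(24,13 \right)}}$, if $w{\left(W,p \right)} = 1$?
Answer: $\frac{93}{7} \approx 13.286$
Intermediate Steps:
$q{\left(b,G \right)} = 14$ ($q{\left(b,G \right)} = 56 - 7 \left(7 - 1\right) = 56 - 42 = 14$)
$\frac{186}{q{\left(24,13 \right)}} = \frac{186}{14} = 186 \cdot \frac{1}{14} = \frac{93}{7}$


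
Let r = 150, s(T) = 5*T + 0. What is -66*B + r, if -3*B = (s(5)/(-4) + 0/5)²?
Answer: 8075/8 ≈ 1009.4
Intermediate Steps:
s(T) = 5*T
B = -625/48 (B = -((5*5)/(-4) + 0/5)²/3 = -(25*(-¼) + 0*(⅕))²/3 = -(-25/4 + 0)²/3 = -(-25/4)²/3 = -⅓*625/16 = -625/48 ≈ -13.021)
-66*B + r = -66*(-625/48) + 150 = 6875/8 + 150 = 8075/8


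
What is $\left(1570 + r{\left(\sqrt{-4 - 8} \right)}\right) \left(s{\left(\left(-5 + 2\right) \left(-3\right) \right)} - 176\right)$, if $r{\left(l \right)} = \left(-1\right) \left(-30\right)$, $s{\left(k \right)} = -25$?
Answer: $-321600$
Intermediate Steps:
$r{\left(l \right)} = 30$
$\left(1570 + r{\left(\sqrt{-4 - 8} \right)}\right) \left(s{\left(\left(-5 + 2\right) \left(-3\right) \right)} - 176\right) = \left(1570 + 30\right) \left(-25 - 176\right) = 1600 \left(-25 - 176\right) = 1600 \left(-201\right) = -321600$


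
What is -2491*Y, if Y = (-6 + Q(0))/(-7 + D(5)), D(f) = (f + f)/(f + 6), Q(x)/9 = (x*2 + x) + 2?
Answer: 328812/67 ≈ 4907.6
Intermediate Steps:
Q(x) = 18 + 27*x (Q(x) = 9*((x*2 + x) + 2) = 9*((2*x + x) + 2) = 9*(3*x + 2) = 9*(2 + 3*x) = 18 + 27*x)
D(f) = 2*f/(6 + f) (D(f) = (2*f)/(6 + f) = 2*f/(6 + f))
Y = -132/67 (Y = (-6 + (18 + 27*0))/(-7 + 2*5/(6 + 5)) = (-6 + (18 + 0))/(-7 + 2*5/11) = (-6 + 18)/(-7 + 2*5*(1/11)) = 12/(-7 + 10/11) = 12/(-67/11) = 12*(-11/67) = -132/67 ≈ -1.9701)
-2491*Y = -2491*(-132/67) = 328812/67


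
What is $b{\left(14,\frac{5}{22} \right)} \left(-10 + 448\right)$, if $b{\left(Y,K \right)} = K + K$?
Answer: $\frac{2190}{11} \approx 199.09$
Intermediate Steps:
$b{\left(Y,K \right)} = 2 K$
$b{\left(14,\frac{5}{22} \right)} \left(-10 + 448\right) = 2 \cdot \frac{5}{22} \left(-10 + 448\right) = 2 \cdot 5 \cdot \frac{1}{22} \cdot 438 = 2 \cdot \frac{5}{22} \cdot 438 = \frac{5}{11} \cdot 438 = \frac{2190}{11}$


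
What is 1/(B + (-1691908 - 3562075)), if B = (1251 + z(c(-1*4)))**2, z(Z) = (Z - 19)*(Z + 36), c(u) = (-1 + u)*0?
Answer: -1/4932494 ≈ -2.0274e-7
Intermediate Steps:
c(u) = 0
z(Z) = (-19 + Z)*(36 + Z)
B = 321489 (B = (1251 + (-684 + 0**2 + 17*0))**2 = (1251 + (-684 + 0 + 0))**2 = (1251 - 684)**2 = 567**2 = 321489)
1/(B + (-1691908 - 3562075)) = 1/(321489 + (-1691908 - 3562075)) = 1/(321489 - 5253983) = 1/(-4932494) = -1/4932494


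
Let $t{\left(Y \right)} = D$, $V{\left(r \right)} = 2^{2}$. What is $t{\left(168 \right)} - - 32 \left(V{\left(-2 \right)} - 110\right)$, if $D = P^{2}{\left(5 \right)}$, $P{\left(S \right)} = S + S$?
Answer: $-3292$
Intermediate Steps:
$P{\left(S \right)} = 2 S$
$V{\left(r \right)} = 4$
$D = 100$ ($D = \left(2 \cdot 5\right)^{2} = 10^{2} = 100$)
$t{\left(Y \right)} = 100$
$t{\left(168 \right)} - - 32 \left(V{\left(-2 \right)} - 110\right) = 100 - - 32 \left(4 - 110\right) = 100 - \left(-32\right) \left(-106\right) = 100 - 3392 = -3292$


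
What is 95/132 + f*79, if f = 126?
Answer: 1314023/132 ≈ 9954.7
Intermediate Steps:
95/132 + f*79 = 95/132 + 126*79 = 95*(1/132) + 9954 = 95/132 + 9954 = 1314023/132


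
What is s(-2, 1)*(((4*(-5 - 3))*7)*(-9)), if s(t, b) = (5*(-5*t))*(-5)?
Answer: -504000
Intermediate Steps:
s(t, b) = 125*t (s(t, b) = -25*t*(-5) = 125*t)
s(-2, 1)*(((4*(-5 - 3))*7)*(-9)) = (125*(-2))*(((4*(-5 - 3))*7)*(-9)) = -250*(4*(-8))*7*(-9) = -250*(-32*7)*(-9) = -(-56000)*(-9) = -250*2016 = -504000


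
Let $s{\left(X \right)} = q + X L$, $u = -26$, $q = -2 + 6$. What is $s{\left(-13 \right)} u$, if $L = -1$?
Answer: $-442$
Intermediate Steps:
$q = 4$
$s{\left(X \right)} = 4 - X$ ($s{\left(X \right)} = 4 + X \left(-1\right) = 4 - X$)
$s{\left(-13 \right)} u = \left(4 - -13\right) \left(-26\right) = \left(4 + 13\right) \left(-26\right) = 17 \left(-26\right) = -442$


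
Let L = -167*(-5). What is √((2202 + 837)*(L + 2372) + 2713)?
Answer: √9748786 ≈ 3122.3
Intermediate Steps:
L = 835
√((2202 + 837)*(L + 2372) + 2713) = √((2202 + 837)*(835 + 2372) + 2713) = √(3039*3207 + 2713) = √(9746073 + 2713) = √9748786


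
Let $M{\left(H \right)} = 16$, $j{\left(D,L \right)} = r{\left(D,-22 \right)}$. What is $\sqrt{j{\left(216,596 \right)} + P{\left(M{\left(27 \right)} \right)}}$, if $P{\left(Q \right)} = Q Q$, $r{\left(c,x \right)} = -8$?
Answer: $2 \sqrt{62} \approx 15.748$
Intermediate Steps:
$j{\left(D,L \right)} = -8$
$P{\left(Q \right)} = Q^{2}$
$\sqrt{j{\left(216,596 \right)} + P{\left(M{\left(27 \right)} \right)}} = \sqrt{-8 + 16^{2}} = \sqrt{-8 + 256} = \sqrt{248} = 2 \sqrt{62}$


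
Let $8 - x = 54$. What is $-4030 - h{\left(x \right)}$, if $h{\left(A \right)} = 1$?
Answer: $-4031$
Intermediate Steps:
$x = -46$ ($x = 8 - 54 = -46$)
$-4030 - h{\left(x \right)} = -4030 - 1 = -4031$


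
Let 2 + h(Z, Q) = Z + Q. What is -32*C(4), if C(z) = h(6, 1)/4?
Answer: -40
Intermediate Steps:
h(Z, Q) = -2 + Q + Z (h(Z, Q) = -2 + (Z + Q) = -2 + (Q + Z) = -2 + Q + Z)
C(z) = 5/4 (C(z) = (-2 + 1 + 6)/4 = 5*(1/4) = 5/4)
-32*C(4) = -32*5/4 = -40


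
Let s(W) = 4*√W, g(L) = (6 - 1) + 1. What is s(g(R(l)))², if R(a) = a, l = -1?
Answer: 96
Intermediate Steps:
g(L) = 6 (g(L) = 5 + 1 = 6)
s(g(R(l)))² = (4*√6)² = 96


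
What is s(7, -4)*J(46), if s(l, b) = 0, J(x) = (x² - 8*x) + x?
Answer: 0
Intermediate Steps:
J(x) = x² - 7*x
s(7, -4)*J(46) = 0*(46*(-7 + 46)) = 0*(46*39) = 0*1794 = 0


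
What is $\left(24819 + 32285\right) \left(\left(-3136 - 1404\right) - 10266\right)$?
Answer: $-845481824$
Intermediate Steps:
$\left(24819 + 32285\right) \left(\left(-3136 - 1404\right) - 10266\right) = 57104 \left(\left(-3136 - 1404\right) - 10266\right) = 57104 \left(-4540 - 10266\right) = 57104 \left(-14806\right) = -845481824$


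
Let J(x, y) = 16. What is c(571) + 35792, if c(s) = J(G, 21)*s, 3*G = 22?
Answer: 44928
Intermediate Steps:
G = 22/3 (G = (1/3)*22 = 22/3 ≈ 7.3333)
c(s) = 16*s
c(571) + 35792 = 16*571 + 35792 = 9136 + 35792 = 44928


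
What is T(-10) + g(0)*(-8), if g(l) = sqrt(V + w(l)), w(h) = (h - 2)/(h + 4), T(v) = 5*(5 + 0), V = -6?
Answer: 25 - 4*I*sqrt(26) ≈ 25.0 - 20.396*I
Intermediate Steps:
T(v) = 25 (T(v) = 5*5 = 25)
w(h) = (-2 + h)/(4 + h)
g(l) = sqrt(-6 + (-2 + l)/(4 + l))
T(-10) + g(0)*(-8) = 25 + sqrt((-26 - 5*0)/(4 + 0))*(-8) = 25 + sqrt((-26 + 0)/4)*(-8) = 25 + sqrt((1/4)*(-26))*(-8) = 25 + sqrt(-13/2)*(-8) = 25 + (I*sqrt(26)/2)*(-8) = 25 - 4*I*sqrt(26)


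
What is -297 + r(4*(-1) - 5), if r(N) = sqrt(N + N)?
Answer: -297 + 3*I*sqrt(2) ≈ -297.0 + 4.2426*I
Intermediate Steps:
r(N) = sqrt(2)*sqrt(N) (r(N) = sqrt(2*N) = sqrt(2)*sqrt(N))
-297 + r(4*(-1) - 5) = -297 + sqrt(2)*sqrt(4*(-1) - 5) = -297 + sqrt(2)*sqrt(-4 - 5) = -297 + sqrt(2)*sqrt(-9) = -297 + sqrt(2)*(3*I) = -297 + 3*I*sqrt(2)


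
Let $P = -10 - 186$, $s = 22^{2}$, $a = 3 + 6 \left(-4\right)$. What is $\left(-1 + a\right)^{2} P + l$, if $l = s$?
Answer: $-94380$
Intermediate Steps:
$a = -21$ ($a = 3 - 24 = -21$)
$s = 484$
$l = 484$
$P = -196$
$\left(-1 + a\right)^{2} P + l = \left(-1 - 21\right)^{2} \left(-196\right) + 484 = \left(-22\right)^{2} \left(-196\right) + 484 = 484 \left(-196\right) + 484 = -94864 + 484 = -94380$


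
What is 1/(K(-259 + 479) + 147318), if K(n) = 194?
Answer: 1/147512 ≈ 6.7791e-6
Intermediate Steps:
1/(K(-259 + 479) + 147318) = 1/(194 + 147318) = 1/147512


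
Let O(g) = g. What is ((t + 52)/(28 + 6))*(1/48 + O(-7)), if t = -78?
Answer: 4355/816 ≈ 5.3370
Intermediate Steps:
((t + 52)/(28 + 6))*(1/48 + O(-7)) = ((-78 + 52)/(28 + 6))*(1/48 - 7) = (-26/34)*(1/48 - 7) = -26*1/34*(-335/48) = -13/17*(-335/48) = 4355/816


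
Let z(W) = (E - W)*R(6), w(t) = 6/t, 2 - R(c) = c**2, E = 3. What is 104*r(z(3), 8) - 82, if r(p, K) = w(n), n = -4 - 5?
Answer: -454/3 ≈ -151.33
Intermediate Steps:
R(c) = 2 - c**2
n = -9
z(W) = -102 + 34*W (z(W) = (3 - W)*(2 - 1*6**2) = (3 - W)*(2 - 1*36) = (3 - W)*(2 - 36) = (3 - W)*(-34) = -102 + 34*W)
r(p, K) = -2/3 (r(p, K) = 6/(-9) = 6*(-1/9) = -2/3)
104*r(z(3), 8) - 82 = 104*(-2/3) - 82 = -208/3 - 82 = -454/3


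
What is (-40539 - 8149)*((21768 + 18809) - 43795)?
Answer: 156677984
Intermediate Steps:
(-40539 - 8149)*((21768 + 18809) - 43795) = -48688*(40577 - 43795) = -48688*(-3218) = 156677984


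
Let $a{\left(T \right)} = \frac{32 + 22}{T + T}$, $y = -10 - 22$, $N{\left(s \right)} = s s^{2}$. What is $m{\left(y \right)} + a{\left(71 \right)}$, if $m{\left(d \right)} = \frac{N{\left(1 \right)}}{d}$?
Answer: $\frac{793}{2272} \approx 0.34903$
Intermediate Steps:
$N{\left(s \right)} = s^{3}$
$y = -32$ ($y = -10 - 22 = -32$)
$a{\left(T \right)} = \frac{27}{T}$ ($a{\left(T \right)} = \frac{54}{2 T} = 54 \frac{1}{2 T} = \frac{27}{T}$)
$m{\left(d \right)} = \frac{1}{d}$ ($m{\left(d \right)} = \frac{1^{3}}{d} = 1 \frac{1}{d} = \frac{1}{d}$)
$m{\left(y \right)} + a{\left(71 \right)} = \frac{1}{-32} + \frac{27}{71} = - \frac{1}{32} + 27 \cdot \frac{1}{71} = - \frac{1}{32} + \frac{27}{71} = \frac{793}{2272}$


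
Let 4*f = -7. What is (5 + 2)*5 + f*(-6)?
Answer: 91/2 ≈ 45.500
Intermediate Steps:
f = -7/4 (f = (¼)*(-7) = -7/4 ≈ -1.7500)
(5 + 2)*5 + f*(-6) = (5 + 2)*5 - 7/4*(-6) = 7*5 + 21/2 = 35 + 21/2 = 91/2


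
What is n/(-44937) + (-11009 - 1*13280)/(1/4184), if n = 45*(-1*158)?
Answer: -507414502978/4993 ≈ -1.0163e+8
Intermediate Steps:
n = -7110 (n = 45*(-158) = -7110)
n/(-44937) + (-11009 - 1*13280)/(1/4184) = -7110/(-44937) + (-11009 - 1*13280)/(1/4184) = -7110*(-1/44937) + (-11009 - 13280)/(1/4184) = 790/4993 - 24289*4184 = 790/4993 - 101625176 = -507414502978/4993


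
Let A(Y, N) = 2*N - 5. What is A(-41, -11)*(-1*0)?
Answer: 0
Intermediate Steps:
A(Y, N) = -5 + 2*N
A(-41, -11)*(-1*0) = (-5 + 2*(-11))*(-1*0) = (-5 - 22)*0 = -27*0 = 0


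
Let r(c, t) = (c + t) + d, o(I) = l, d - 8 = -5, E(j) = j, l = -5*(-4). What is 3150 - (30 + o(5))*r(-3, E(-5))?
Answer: 3400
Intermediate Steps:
l = 20
d = 3 (d = 8 - 5 = 3)
o(I) = 20
r(c, t) = 3 + c + t (r(c, t) = (c + t) + 3 = 3 + c + t)
3150 - (30 + o(5))*r(-3, E(-5)) = 3150 - (30 + 20)*(3 - 3 - 5) = 3150 - 50*(-5) = 3150 - 1*(-250) = 3150 + 250 = 3400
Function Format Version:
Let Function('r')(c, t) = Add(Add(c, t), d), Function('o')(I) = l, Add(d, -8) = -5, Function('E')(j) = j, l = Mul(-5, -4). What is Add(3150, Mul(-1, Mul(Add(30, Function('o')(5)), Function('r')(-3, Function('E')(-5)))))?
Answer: 3400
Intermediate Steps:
l = 20
d = 3 (d = Add(8, -5) = 3)
Function('o')(I) = 20
Function('r')(c, t) = Add(3, c, t) (Function('r')(c, t) = Add(Add(c, t), 3) = Add(3, c, t))
Add(3150, Mul(-1, Mul(Add(30, Function('o')(5)), Function('r')(-3, Function('E')(-5))))) = Add(3150, Mul(-1, Mul(Add(30, 20), Add(3, -3, -5)))) = Add(3150, Mul(-1, Mul(50, -5))) = Add(3150, Mul(-1, -250)) = Add(3150, 250) = 3400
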